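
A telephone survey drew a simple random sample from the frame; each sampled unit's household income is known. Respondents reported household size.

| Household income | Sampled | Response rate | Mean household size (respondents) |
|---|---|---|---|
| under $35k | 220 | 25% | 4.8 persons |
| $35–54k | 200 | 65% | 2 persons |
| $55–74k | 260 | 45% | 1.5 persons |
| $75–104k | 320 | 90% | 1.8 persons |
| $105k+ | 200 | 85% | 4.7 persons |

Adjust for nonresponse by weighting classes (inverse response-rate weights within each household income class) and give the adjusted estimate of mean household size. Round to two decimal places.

2.80

Weighting each respondent by the inverse class response rate inflates each class back to its sampled size, so the class weight is n_sampled:
  under $35k: 220 × 4.8 = 1056
  $35–54k: 200 × 2 = 400
  $55–74k: 260 × 1.5 = 390
  $75–104k: 320 × 1.8 = 576
  $105k+: 200 × 4.7 = 940
Adjusted estimate = 3362 / 1,200 = 2.80167 → 2.80.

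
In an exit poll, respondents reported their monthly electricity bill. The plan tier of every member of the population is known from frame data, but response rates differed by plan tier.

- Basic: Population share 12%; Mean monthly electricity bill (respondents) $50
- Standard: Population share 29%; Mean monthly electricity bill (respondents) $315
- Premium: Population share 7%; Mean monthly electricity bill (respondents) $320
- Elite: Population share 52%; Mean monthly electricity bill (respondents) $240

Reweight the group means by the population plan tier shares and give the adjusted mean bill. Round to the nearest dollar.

$245

Post-stratification weights by population share, not respondent share:
  Basic: 0.12 × 50 = 6
  Standard: 0.29 × 315 = 91.35
  Premium: 0.07 × 320 = 22.4
  Elite: 0.52 × 240 = 124.8
Post-stratified estimate = 244.55 → $245.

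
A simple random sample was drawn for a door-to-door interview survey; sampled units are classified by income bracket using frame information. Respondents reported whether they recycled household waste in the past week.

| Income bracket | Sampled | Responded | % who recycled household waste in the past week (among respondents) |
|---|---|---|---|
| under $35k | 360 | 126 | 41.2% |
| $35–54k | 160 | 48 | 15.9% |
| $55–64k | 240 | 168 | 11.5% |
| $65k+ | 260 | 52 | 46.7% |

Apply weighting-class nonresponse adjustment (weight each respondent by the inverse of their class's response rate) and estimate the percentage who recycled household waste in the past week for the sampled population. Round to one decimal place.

Class response rates: under $35k 126/360 = 35%, $35–54k 48/160 = 30%, $55–64k 168/240 = 70%, $65k+ 52/260 = 20%.
With weight = n_sampled/n_responded per class, the weighted class total is n_sampled:
  under $35k: 360 × 41.2 = 14832
  $35–54k: 160 × 15.9 = 2544
  $55–64k: 240 × 11.5 = 2760
  $65k+: 260 × 46.7 = 12,142
Adjusted estimate = 32,278 / 1,020 = 31.6451 → 31.6%.

31.6%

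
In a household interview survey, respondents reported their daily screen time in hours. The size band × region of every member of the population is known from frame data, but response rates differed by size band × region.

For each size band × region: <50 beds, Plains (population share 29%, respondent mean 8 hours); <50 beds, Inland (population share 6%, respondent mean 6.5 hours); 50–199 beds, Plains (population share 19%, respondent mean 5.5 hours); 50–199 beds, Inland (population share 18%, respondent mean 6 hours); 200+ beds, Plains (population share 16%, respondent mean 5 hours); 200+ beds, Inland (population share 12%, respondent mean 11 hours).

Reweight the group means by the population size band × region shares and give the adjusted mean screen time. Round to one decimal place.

7.0

Weight each group's respondent value by its population share:
  <50 beds, Plains: 0.29 × 8 = 2.32
  <50 beds, Inland: 0.06 × 6.5 = 0.39
  50–199 beds, Plains: 0.19 × 5.5 = 1.045
  50–199 beds, Inland: 0.18 × 6 = 1.08
  200+ beds, Plains: 0.16 × 5 = 0.8
  200+ beds, Inland: 0.12 × 11 = 1.32
Post-stratified estimate = 6.955 → 7.0.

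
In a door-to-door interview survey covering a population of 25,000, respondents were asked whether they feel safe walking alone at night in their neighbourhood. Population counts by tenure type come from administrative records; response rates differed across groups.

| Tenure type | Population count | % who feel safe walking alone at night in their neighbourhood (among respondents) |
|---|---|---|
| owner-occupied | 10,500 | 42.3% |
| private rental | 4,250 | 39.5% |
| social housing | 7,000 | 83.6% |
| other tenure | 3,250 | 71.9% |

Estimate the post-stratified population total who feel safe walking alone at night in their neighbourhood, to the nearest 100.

14,300

Apply each group's respondent rate to its population count:
  owner-occupied: 10,500 × 42.3% = 4441.5
  private rental: 4,250 × 39.5% = 1678.75
  social housing: 7,000 × 83.6% = 5852
  other tenure: 3,250 × 71.9% = 2336.75
Estimated total = 14,309 → 14,300.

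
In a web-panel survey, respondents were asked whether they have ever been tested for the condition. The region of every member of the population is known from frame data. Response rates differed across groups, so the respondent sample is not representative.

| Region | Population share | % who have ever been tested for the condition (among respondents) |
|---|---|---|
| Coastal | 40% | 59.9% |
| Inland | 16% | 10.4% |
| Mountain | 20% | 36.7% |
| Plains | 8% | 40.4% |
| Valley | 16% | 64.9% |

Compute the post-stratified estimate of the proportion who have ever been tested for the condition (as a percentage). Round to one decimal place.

Weight each group's respondent value by its population share:
  Coastal: 0.4 × 59.9 = 23.96
  Inland: 0.16 × 10.4 = 1.664
  Mountain: 0.2 × 36.7 = 7.34
  Plains: 0.08 × 40.4 = 3.232
  Valley: 0.16 × 64.9 = 10.384
Post-stratified estimate = 46.58 → 46.6%.

46.6%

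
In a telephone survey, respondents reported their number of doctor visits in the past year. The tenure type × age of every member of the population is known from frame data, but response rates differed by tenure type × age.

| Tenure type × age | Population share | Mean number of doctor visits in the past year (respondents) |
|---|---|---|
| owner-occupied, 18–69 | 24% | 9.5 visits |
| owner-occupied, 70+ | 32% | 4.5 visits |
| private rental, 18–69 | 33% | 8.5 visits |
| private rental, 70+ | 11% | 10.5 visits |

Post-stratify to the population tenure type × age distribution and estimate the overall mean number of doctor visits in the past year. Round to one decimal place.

7.7

Weight each group's respondent value by its population share:
  owner-occupied, 18–69: 0.24 × 9.5 = 2.28
  owner-occupied, 70+: 0.32 × 4.5 = 1.44
  private rental, 18–69: 0.33 × 8.5 = 2.805
  private rental, 70+: 0.11 × 10.5 = 1.155
Post-stratified estimate = 7.68 → 7.7.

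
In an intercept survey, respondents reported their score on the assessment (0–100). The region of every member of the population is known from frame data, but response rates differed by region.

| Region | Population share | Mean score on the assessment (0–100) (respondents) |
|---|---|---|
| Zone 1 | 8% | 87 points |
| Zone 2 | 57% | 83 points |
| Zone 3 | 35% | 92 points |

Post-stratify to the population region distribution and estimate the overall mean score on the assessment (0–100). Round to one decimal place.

Weight each group's respondent value by its population share:
  Zone 1: 0.08 × 87 = 6.96
  Zone 2: 0.57 × 83 = 47.31
  Zone 3: 0.35 × 92 = 32.2
Post-stratified estimate = 86.47 → 86.5.

86.5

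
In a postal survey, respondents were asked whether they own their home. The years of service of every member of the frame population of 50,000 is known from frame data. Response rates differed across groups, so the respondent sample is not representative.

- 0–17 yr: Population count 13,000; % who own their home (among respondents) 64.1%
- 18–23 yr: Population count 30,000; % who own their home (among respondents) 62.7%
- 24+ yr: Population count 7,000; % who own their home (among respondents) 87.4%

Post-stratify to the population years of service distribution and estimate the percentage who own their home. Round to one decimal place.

Weight each group's respondent value by its population share:
  0–17 yr: (13,000/50,000) × 64.1 = 16.666
  18–23 yr: (30,000/50,000) × 62.7 = 37.62
  24+ yr: (7,000/50,000) × 87.4 = 12.236
Post-stratified estimate = 66.522 → 66.5%.

66.5%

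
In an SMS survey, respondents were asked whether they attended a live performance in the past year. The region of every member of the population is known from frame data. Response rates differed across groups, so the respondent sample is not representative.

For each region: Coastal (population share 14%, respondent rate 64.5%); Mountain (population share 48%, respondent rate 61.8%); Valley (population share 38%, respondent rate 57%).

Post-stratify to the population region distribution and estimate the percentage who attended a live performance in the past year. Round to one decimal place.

Each cell contributes population-share × respondent value:
  Coastal: 0.14 × 64.5 = 9.03
  Mountain: 0.48 × 61.8 = 29.664
  Valley: 0.38 × 57 = 21.66
Post-stratified estimate = 60.354 → 60.4%.

60.4%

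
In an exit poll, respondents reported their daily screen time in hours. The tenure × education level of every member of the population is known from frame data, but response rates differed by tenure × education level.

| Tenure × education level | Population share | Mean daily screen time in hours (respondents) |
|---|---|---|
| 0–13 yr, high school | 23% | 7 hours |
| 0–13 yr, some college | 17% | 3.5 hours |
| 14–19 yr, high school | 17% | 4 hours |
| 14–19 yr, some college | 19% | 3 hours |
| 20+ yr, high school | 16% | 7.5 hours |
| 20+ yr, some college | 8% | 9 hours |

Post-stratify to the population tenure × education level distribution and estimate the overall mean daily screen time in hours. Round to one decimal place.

Post-stratification weights by population share, not respondent share:
  0–13 yr, high school: 0.23 × 7 = 1.61
  0–13 yr, some college: 0.17 × 3.5 = 0.595
  14–19 yr, high school: 0.17 × 4 = 0.68
  14–19 yr, some college: 0.19 × 3 = 0.57
  20+ yr, high school: 0.16 × 7.5 = 1.2
  20+ yr, some college: 0.08 × 9 = 0.72
Post-stratified estimate = 5.375 → 5.4.

5.4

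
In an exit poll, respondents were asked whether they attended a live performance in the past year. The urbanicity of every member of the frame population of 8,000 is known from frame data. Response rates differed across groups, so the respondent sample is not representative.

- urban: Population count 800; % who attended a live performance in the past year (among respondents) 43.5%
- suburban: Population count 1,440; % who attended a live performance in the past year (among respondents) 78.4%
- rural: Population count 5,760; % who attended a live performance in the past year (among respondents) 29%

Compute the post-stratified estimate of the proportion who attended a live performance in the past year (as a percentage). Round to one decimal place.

Post-stratification weights by population share, not respondent share:
  urban: (800/8,000) × 43.5 = 4.35
  suburban: (1,440/8,000) × 78.4 = 14.112
  rural: (5,760/8,000) × 29 = 20.88
Post-stratified estimate = 39.342 → 39.3%.

39.3%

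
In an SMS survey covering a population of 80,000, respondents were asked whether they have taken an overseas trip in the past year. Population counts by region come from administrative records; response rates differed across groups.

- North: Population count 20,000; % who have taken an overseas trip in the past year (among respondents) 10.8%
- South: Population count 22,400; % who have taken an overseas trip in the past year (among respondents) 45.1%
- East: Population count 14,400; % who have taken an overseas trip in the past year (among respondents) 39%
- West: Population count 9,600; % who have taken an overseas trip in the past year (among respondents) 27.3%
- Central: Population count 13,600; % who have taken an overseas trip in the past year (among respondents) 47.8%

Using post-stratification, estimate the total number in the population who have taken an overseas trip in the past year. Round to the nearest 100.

Estimated count per cell = population count × respondent percentage:
  North: 20,000 × 10.8% = 2160
  South: 22,400 × 45.1% = 10102.4
  East: 14,400 × 39% = 5616
  West: 9,600 × 27.3% = 2620.8
  Central: 13,600 × 47.8% = 6500.8
Estimated total = 27,000 → 27,000.

27,000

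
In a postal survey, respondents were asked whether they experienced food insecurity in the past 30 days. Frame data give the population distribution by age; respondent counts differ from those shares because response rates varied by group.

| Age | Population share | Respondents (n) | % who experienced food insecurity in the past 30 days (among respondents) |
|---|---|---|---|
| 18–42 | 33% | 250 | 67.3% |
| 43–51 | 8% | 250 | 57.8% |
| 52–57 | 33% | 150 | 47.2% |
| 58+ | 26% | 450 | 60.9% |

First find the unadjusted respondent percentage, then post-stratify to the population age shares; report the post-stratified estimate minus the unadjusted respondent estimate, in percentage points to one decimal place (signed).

Unadjusted (pooled respondent) estimate weights by respondent counts:
  (250/1100)×67.3 + (250/1100)×57.8 + (150/1100)×47.2 + (450/1100)×60.9 = 59.7818%
Post-stratified estimate weights by population shares:
  0.33×67.3 + 0.08×57.8 + 0.33×47.2 + 0.26×60.9 = 58.243%
Difference = 58.243 − 59.7818 = -1.5388 pp.

-1.5 percentage points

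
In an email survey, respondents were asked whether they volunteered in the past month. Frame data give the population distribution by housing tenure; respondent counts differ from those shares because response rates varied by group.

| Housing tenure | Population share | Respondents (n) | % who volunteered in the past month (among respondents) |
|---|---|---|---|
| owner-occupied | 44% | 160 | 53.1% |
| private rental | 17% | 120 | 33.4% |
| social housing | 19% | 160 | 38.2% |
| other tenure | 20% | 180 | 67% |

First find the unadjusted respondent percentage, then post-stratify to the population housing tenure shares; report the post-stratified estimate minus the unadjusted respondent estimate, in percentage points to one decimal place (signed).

+0.2 percentage points

Naive respondent-only estimate (weights = respondent counts):
  (160/620)×53.1 + (120/620)×33.4 + (160/620)×38.2 + (180/620)×67 = 49.4774%
Post-stratifying to population shares instead:
  0.44×53.1 + 0.17×33.4 + 0.19×38.2 + 0.2×67 = 49.7%
Difference = 49.7 − 49.4774 = 0.2226 pp.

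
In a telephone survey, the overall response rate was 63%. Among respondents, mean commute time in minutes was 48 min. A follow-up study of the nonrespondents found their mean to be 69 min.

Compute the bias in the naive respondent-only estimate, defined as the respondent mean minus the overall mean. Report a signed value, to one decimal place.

Nonresponse fraction = 1 − 0.63 = 0.37.
Bias = (nonresponse fraction) × (respondent mean − nonrespondent mean)
     = 0.37 × (48 − 69) = 0.37 × -21 = -7.77.

-7.8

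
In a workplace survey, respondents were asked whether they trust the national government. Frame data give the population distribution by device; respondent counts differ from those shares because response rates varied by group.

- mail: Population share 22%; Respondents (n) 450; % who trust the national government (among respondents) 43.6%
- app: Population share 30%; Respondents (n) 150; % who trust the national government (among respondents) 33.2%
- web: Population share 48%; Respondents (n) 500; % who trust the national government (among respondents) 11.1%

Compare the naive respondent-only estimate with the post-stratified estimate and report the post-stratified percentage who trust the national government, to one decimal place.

24.9%

Without adjustment, the pooled respondent share is:
  (450/1100)×43.6 + (150/1100)×33.2 + (500/1100)×11.1 = 27.4091%
Post-stratifying to population shares instead:
  0.22×43.6 + 0.3×33.2 + 0.48×11.1 = 24.88%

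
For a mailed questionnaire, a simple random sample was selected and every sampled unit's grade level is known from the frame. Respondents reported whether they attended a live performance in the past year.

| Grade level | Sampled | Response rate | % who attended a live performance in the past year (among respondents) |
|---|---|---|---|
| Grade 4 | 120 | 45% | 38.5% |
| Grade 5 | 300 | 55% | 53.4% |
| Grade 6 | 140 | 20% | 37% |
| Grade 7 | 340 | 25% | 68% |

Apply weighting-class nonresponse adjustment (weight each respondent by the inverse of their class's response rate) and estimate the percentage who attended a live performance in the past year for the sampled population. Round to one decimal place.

Each respondent's weight = sampled/responded in their class; summing within a class gives n_sampled, so:
  Grade 4: 120 × 38.5 = 4620
  Grade 5: 300 × 53.4 = 16,020
  Grade 6: 140 × 37 = 5180
  Grade 7: 340 × 68 = 23,120
Adjusted estimate = 48,940 / 900 = 54.3778 → 54.4%.

54.4%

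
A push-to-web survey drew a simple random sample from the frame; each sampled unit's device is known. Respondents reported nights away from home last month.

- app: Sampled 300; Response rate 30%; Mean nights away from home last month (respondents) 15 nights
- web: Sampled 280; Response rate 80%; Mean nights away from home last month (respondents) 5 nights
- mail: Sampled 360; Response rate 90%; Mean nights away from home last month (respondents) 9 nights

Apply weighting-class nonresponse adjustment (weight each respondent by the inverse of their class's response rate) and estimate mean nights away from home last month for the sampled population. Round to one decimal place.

9.7

With weight = n_sampled/n_responded per class, the weighted class total is n_sampled:
  app: 300 × 15 = 4500
  web: 280 × 5 = 1400
  mail: 360 × 9 = 3240
Adjusted estimate = 9140 / 940 = 9.7234 → 9.7.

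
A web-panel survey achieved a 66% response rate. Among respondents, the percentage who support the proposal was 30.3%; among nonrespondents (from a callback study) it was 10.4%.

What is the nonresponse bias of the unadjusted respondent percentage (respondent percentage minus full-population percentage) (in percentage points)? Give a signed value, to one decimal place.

Nonresponse fraction = 1 − 0.66 = 0.34.
Bias = (nonresponse fraction) × (respondent percentage − nonrespondent percentage)
     = 0.34 × (30.3 − 10.4) = 0.34 × 19.9 = 6.766.

+6.8 percentage points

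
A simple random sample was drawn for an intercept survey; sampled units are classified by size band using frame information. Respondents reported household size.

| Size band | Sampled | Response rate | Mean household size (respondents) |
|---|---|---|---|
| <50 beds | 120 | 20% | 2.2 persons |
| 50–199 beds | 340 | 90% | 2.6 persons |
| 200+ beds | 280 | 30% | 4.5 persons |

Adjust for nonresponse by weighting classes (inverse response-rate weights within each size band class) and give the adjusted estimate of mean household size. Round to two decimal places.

With weight = n_sampled/n_responded per class, the weighted class total is n_sampled:
  <50 beds: 120 × 2.2 = 264
  50–199 beds: 340 × 2.6 = 884
  200+ beds: 280 × 4.5 = 1260
Adjusted estimate = 2408 / 740 = 3.25405 → 3.25.

3.25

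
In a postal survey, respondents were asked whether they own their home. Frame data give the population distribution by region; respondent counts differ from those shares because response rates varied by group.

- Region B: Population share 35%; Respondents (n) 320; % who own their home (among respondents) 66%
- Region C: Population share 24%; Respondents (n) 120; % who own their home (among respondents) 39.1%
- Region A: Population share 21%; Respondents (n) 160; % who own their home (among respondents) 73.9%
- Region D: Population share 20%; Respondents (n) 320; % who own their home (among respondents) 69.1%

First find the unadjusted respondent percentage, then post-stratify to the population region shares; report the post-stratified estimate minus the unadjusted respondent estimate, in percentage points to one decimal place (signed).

-3.1 percentage points

Without adjustment, the pooled respondent share is:
  (320/920)×66 + (120/920)×39.1 + (160/920)×73.9 + (320/920)×69.1 = 64.9435%
Post-stratifying to population shares instead:
  0.35×66 + 0.24×39.1 + 0.21×73.9 + 0.2×69.1 = 61.823%
Difference = 61.823 − 64.9435 = -3.1205 pp.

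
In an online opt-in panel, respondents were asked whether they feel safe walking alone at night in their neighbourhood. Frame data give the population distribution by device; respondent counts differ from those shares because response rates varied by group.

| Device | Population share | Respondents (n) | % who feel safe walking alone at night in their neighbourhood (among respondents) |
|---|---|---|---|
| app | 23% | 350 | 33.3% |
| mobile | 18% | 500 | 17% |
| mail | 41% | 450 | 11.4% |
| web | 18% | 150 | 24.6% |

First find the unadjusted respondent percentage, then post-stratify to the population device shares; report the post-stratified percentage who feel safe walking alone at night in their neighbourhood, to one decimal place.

19.8%

Without adjustment, the pooled respondent share is:
  (350/1450)×33.3 + (500/1450)×17 + (450/1450)×11.4 + (150/1450)×24.6 = 19.9828%
Post-stratifying to population shares instead:
  0.23×33.3 + 0.18×17 + 0.41×11.4 + 0.18×24.6 = 19.821%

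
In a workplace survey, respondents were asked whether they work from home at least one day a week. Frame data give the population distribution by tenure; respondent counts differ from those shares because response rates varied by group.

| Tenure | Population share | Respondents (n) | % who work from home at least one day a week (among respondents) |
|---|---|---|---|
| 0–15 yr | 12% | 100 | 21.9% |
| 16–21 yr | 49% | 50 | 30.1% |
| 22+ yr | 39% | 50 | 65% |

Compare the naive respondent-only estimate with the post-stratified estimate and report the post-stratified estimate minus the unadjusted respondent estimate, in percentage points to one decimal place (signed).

+8.0 percentage points

Unadjusted (pooled respondent) estimate weights by respondent counts:
  (100/200)×21.9 + (50/200)×30.1 + (50/200)×65 = 34.725%
Post-stratified estimate weights by population shares:
  0.12×21.9 + 0.49×30.1 + 0.39×65 = 42.727%
Difference = 42.727 − 34.725 = 8.002 pp.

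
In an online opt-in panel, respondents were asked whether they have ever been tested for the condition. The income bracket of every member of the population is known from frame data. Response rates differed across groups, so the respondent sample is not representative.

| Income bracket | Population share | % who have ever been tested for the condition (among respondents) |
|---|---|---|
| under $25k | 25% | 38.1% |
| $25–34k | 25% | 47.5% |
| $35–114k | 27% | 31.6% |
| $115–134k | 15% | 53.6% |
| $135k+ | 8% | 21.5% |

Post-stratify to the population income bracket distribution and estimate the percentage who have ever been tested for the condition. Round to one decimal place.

39.7%

Reweight to the known income bracket distribution:
  under $25k: 0.25 × 38.1 = 9.525
  $25–34k: 0.25 × 47.5 = 11.875
  $35–114k: 0.27 × 31.6 = 8.532
  $115–134k: 0.15 × 53.6 = 8.04
  $135k+: 0.08 × 21.5 = 1.72
Post-stratified estimate = 39.692 → 39.7%.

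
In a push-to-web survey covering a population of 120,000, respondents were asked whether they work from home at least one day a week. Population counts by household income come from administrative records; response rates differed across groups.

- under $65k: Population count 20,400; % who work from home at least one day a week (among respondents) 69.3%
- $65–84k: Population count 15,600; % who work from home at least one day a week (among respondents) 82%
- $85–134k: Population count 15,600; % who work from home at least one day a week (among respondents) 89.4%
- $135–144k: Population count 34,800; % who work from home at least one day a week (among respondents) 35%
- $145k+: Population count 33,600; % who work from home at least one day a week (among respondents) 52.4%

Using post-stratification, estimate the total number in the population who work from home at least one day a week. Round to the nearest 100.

Estimated count per cell = population count × respondent percentage:
  under $65k: 20,400 × 69.3% = 14137.2
  $65–84k: 15,600 × 82% = 12,792
  $85–134k: 15,600 × 89.4% = 13946.4
  $135–144k: 34,800 × 35% = 12,180
  $145k+: 33,600 × 52.4% = 17606.4
Estimated total = 70,662 → 70,700.

70,700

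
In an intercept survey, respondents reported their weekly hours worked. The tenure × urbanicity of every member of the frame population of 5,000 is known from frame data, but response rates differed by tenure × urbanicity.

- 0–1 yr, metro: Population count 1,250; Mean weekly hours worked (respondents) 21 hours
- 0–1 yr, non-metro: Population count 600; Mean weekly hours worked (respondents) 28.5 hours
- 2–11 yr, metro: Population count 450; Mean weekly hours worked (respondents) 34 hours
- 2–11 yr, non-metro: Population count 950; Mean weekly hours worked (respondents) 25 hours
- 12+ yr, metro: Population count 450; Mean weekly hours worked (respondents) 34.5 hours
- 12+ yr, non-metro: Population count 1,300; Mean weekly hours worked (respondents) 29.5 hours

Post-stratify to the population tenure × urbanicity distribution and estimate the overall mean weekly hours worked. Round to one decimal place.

Reweight to the known tenure × urbanicity distribution:
  0–1 yr, metro: (1,250/5,000) × 21 = 5.25
  0–1 yr, non-metro: (600/5,000) × 28.5 = 3.42
  2–11 yr, metro: (450/5,000) × 34 = 3.06
  2–11 yr, non-metro: (950/5,000) × 25 = 4.75
  12+ yr, metro: (450/5,000) × 34.5 = 3.105
  12+ yr, non-metro: (1,300/5,000) × 29.5 = 7.67
Post-stratified estimate = 27.255 → 27.3.

27.3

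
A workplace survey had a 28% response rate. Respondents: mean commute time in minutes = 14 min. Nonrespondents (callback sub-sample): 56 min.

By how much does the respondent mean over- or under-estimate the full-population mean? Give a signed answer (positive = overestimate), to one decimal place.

Nonresponse fraction = 1 − 0.28 = 0.72.
Bias = (nonresponse fraction) × (respondent mean − nonrespondent mean)
     = 0.72 × (14 − 56) = 0.72 × -42 = -30.24.

-30.2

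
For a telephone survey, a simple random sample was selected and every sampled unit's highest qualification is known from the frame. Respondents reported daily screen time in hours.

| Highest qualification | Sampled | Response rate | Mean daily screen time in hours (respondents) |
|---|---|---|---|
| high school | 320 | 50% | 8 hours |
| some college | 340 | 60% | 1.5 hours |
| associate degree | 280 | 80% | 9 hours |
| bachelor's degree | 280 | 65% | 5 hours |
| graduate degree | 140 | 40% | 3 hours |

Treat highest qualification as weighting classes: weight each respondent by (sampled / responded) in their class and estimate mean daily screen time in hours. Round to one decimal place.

5.4

Weighting each respondent by the inverse class response rate inflates each class back to its sampled size, so the class weight is n_sampled:
  high school: 320 × 8 = 2560
  some college: 340 × 1.5 = 510
  associate degree: 280 × 9 = 2520
  bachelor's degree: 280 × 5 = 1400
  graduate degree: 140 × 3 = 420
Adjusted estimate = 7410 / 1,360 = 5.44853 → 5.4.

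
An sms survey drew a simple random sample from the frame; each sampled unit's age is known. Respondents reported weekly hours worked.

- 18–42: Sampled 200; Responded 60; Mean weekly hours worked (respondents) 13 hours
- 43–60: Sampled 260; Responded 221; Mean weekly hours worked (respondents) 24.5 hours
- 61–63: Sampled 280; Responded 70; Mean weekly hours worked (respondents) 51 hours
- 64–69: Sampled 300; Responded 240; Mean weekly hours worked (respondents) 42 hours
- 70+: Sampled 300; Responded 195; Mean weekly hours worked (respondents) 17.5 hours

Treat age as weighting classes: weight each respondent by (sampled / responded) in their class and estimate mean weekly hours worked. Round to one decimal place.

30.7

Class response rates: 18–42 60/200 = 30%, 43–60 221/260 = 85%, 61–63 70/280 = 25%, 64–69 240/300 = 80%, 70+ 195/300 = 65%.
Weighting each respondent by the inverse class response rate inflates each class back to its sampled size, so the class weight is n_sampled:
  18–42: 200 × 13 = 2600
  43–60: 260 × 24.5 = 6370
  61–63: 280 × 51 = 14,280
  64–69: 300 × 42 = 12,600
  70+: 300 × 17.5 = 5250
Adjusted estimate = 41,100 / 1,340 = 30.6716 → 30.7.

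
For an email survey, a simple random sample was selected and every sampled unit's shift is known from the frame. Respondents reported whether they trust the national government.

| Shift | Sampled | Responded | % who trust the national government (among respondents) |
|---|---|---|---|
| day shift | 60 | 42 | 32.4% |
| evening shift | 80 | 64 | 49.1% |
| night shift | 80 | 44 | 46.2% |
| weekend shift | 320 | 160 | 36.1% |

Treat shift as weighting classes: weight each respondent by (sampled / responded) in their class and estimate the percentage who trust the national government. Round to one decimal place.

Response rates by class: day shift 42/60 = 70%, evening shift 64/80 = 80%, night shift 44/80 = 55%, weekend shift 160/320 = 50%.
Inverse-response-rate weighting restores each class to its sampled count, so class totals weight by n_sampled:
  day shift: 60 × 32.4 = 1944
  evening shift: 80 × 49.1 = 3928
  night shift: 80 × 46.2 = 3696
  weekend shift: 320 × 36.1 = 11,552
Adjusted estimate = 21,120 / 540 = 39.1111 → 39.1%.

39.1%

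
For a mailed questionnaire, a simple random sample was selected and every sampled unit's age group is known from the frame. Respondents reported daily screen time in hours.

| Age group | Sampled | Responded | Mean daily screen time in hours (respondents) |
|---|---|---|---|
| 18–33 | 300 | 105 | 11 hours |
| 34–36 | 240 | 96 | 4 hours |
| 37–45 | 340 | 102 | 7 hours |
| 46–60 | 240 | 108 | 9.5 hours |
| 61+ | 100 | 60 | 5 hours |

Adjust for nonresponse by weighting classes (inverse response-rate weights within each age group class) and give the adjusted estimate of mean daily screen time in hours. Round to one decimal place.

Response rates by class: 18–33 105/300 = 35%, 34–36 96/240 = 40%, 37–45 102/340 = 30%, 46–60 108/240 = 45%, 61+ 60/100 = 60%.
Inverse-response-rate weighting restores each class to its sampled count, so class totals weight by n_sampled:
  18–33: 300 × 11 = 3300
  34–36: 240 × 4 = 960
  37–45: 340 × 7 = 2380
  46–60: 240 × 9.5 = 2280
  61+: 100 × 5 = 500
Adjusted estimate = 9420 / 1,220 = 7.72131 → 7.7.

7.7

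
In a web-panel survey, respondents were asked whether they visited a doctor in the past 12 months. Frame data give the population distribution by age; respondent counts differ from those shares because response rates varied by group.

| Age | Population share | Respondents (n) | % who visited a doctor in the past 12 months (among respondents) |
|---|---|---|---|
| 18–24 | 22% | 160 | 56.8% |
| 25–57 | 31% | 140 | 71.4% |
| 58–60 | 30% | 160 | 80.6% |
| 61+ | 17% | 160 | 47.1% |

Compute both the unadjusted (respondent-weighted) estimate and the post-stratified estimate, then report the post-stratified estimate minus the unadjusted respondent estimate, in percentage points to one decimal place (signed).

+3.1 percentage points

Without adjustment, the pooled respondent share is:
  (160/620)×56.8 + (140/620)×71.4 + (160/620)×80.6 + (160/620)×47.1 = 63.7355%
Post-stratified estimate weights by population shares:
  0.22×56.8 + 0.31×71.4 + 0.3×80.6 + 0.17×47.1 = 66.817%
Difference = 66.817 − 63.7355 = 3.0815 pp.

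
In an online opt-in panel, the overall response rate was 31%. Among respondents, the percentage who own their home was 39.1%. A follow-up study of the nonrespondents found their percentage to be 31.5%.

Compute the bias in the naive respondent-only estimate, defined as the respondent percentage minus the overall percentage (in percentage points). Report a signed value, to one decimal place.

+5.2 percentage points

Nonresponse fraction = 1 − 0.31 = 0.69.
Bias = (nonresponse fraction) × (respondent percentage − nonrespondent percentage)
     = 0.69 × (39.1 − 31.5) = 0.69 × 7.6 = 5.244.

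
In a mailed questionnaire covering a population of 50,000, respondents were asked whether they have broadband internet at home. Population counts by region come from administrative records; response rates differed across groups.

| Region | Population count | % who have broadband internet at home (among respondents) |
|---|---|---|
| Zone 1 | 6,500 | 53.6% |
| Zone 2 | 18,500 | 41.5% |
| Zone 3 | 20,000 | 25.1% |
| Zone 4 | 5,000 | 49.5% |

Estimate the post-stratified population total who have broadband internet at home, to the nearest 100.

Apply each group's respondent rate to its population count:
  Zone 1: 6,500 × 53.6% = 3484
  Zone 2: 18,500 × 41.5% = 7677.5
  Zone 3: 20,000 × 25.1% = 5020
  Zone 4: 5,000 × 49.5% = 2475
Estimated total = 18656.5 → 18,700.

18,700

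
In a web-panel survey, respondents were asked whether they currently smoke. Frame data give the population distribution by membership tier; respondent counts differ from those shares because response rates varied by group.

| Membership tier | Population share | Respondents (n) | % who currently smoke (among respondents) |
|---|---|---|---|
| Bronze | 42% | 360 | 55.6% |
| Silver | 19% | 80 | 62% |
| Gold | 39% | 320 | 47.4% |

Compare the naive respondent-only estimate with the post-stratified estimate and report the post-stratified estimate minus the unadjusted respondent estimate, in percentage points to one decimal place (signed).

Without adjustment, the pooled respondent share is:
  (360/760)×55.6 + (80/760)×62 + (320/760)×47.4 = 52.8211%
Post-stratified estimate weights by population shares:
  0.42×55.6 + 0.19×62 + 0.39×47.4 = 53.618%
Difference = 53.618 − 52.8211 = 0.7969 pp.

+0.8 percentage points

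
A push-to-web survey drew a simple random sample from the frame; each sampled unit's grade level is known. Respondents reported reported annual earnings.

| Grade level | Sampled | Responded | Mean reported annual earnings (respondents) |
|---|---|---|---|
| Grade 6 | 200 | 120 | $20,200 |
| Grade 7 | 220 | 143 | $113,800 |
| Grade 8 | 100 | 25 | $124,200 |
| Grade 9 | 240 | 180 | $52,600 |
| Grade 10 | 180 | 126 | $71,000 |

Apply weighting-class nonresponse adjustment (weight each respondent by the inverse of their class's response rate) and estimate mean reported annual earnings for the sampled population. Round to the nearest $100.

Response rates by class: Grade 6 120/200 = 60%, Grade 7 143/220 = 65%, Grade 8 25/100 = 25%, Grade 9 180/240 = 75%, Grade 10 126/180 = 70%.
Weighting each respondent by the inverse class response rate inflates each class back to its sampled size, so the class weight is n_sampled:
  Grade 6: 200 × 20,200 = 4,040,000
  Grade 7: 220 × 113,800 = 25,036,000
  Grade 8: 100 × 124,200 = 12,420,000
  Grade 9: 240 × 52,600 = 12,624,000
  Grade 10: 180 × 71,000 = 12,780,000
Adjusted estimate = 66,900,000 / 940 = 71170.2 → $71,200.

$71,200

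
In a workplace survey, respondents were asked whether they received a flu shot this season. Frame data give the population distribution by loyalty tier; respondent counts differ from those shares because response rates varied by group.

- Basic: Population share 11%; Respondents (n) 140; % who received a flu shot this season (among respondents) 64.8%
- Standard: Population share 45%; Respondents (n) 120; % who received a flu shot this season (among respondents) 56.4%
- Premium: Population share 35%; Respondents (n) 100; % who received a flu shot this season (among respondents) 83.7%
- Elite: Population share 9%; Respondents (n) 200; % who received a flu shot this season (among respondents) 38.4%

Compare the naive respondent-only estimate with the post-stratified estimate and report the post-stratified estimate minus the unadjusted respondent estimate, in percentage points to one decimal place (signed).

Naive respondent-only estimate (weights = respondent counts):
  (140/560)×64.8 + (120/560)×56.4 + (100/560)×83.7 + (200/560)×38.4 = 56.9464%
Post-stratified estimate weights by population shares:
  0.11×64.8 + 0.45×56.4 + 0.35×83.7 + 0.09×38.4 = 65.259%
Difference = 65.259 − 56.9464 = 8.3126 pp.

+8.3 percentage points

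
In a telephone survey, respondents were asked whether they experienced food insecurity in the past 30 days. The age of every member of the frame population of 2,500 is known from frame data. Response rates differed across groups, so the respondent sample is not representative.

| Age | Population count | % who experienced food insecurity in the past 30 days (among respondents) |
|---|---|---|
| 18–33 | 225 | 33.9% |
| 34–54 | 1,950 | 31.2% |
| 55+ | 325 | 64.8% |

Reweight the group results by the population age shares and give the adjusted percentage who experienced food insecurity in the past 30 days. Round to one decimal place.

Weight each group's respondent value by its population share:
  18–33: (225/2,500) × 33.9 = 3.051
  34–54: (1,950/2,500) × 31.2 = 24.336
  55+: (325/2,500) × 64.8 = 8.424
Post-stratified estimate = 35.811 → 35.8%.

35.8%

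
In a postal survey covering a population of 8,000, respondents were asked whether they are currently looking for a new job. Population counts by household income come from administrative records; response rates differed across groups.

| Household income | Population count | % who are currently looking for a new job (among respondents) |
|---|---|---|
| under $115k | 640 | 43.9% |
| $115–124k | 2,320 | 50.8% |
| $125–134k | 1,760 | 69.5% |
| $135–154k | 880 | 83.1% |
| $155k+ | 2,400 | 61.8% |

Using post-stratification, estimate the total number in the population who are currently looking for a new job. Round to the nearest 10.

4,900

Apply each group's respondent rate to its population count:
  under $115k: 640 × 43.9% = 280.96
  $115–124k: 2,320 × 50.8% = 1178.56
  $125–134k: 1,760 × 69.5% = 1223.2
  $135–154k: 880 × 83.1% = 731.28
  $155k+: 2,400 × 61.8% = 1483.2
Estimated total = 4897.2 → 4,900.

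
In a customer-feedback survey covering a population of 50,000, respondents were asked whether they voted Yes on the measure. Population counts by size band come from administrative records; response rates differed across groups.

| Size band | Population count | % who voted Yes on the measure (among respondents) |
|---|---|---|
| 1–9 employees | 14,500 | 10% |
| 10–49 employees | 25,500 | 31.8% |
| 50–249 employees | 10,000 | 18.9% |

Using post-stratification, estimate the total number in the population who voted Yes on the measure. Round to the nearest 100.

Each cell contributes its population count × the respondent rate:
  1–9 employees: 14,500 × 10% = 1450
  10–49 employees: 25,500 × 31.8% = 8109
  50–249 employees: 10,000 × 18.9% = 1890
Estimated total = 11,449 → 11,400.

11,400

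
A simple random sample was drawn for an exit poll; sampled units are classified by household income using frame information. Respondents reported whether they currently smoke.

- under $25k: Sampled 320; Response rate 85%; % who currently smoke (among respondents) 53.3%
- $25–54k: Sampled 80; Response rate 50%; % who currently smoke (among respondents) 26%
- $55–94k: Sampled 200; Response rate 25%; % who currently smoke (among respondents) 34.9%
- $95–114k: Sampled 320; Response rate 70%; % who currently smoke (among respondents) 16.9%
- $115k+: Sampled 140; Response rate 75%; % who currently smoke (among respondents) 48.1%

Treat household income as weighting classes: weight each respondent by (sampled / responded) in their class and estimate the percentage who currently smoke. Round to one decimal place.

36.1%

With weight = n_sampled/n_responded per class, the weighted class total is n_sampled:
  under $25k: 320 × 53.3 = 17,056
  $25–54k: 80 × 26 = 2080
  $55–94k: 200 × 34.9 = 6980
  $95–114k: 320 × 16.9 = 5408
  $115k+: 140 × 48.1 = 6734
Adjusted estimate = 38,258 / 1,060 = 36.0925 → 36.1%.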